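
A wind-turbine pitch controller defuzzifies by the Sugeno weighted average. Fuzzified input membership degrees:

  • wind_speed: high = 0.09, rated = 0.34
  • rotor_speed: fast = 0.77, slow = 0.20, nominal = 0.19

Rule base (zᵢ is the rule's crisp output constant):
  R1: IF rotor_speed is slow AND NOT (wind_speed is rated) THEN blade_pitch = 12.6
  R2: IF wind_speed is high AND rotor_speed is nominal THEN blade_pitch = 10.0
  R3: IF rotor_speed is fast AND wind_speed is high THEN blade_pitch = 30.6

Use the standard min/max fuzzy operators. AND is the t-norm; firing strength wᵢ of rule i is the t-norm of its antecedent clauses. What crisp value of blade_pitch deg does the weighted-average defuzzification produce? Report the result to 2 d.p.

R1 (z=12.6): slow=0.20, ¬rated=1−0.34=0.66; AND[min(a, b)] → w = 0.20
R2 (z=10.0): high=0.09, nominal=0.19; AND[min(a, b)] → w = 0.09
R3 (z=30.6): fast=0.77, high=0.09; AND[min(a, b)] → w = 0.09
Weighted average = (0.20·12.6 + 0.09·10.0 + 0.09·30.6) / (0.20 + 0.09 + 0.09)
  = 6.1740 / 0.3800 = 16.25

16.25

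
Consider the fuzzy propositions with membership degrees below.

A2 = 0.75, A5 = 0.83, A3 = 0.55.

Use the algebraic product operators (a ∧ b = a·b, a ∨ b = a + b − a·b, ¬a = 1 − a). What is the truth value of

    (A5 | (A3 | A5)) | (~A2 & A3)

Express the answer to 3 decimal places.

0.989

A3 | A5 = a + b − a·b on (0.5500, 0.8300) = 0.9235
A5 | (A3 | A5) = a + b − a·b on (0.8300, 0.9235) = 0.9870
~A2 = 1 − 0.7500 = 0.2500
~A2 & A3 = a·b on (0.2500, 0.5500) = 0.1375
(A5 | (A3 | A5)) | (~A2 & A3) = a + b − a·b on (0.9870, 0.1375) = 0.9888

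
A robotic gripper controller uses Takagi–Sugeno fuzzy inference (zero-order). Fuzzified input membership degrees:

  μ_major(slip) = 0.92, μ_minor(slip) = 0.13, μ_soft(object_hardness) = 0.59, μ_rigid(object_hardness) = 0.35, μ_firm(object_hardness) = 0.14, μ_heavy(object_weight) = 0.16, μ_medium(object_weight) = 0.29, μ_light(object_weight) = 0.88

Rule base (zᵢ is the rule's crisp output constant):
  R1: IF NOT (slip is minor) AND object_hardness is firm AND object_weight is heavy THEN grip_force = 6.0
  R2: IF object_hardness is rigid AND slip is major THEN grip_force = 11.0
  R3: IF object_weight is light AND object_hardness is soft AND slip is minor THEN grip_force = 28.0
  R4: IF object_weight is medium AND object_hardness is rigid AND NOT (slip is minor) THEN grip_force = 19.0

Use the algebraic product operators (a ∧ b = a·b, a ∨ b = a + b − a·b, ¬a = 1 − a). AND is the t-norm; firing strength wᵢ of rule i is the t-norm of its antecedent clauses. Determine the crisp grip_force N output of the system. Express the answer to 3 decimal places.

R1 (z=6.0): ¬minor=1−0.13=0.87, firm=0.14, heavy=0.16; AND[a·b] → w = 0.0195
R2 (z=11.0): rigid=0.35, major=0.92; AND[a·b] → w = 0.3220
R3 (z=28.0): light=0.88, soft=0.59, minor=0.13; AND[a·b] → w = 0.0675
R4 (z=19.0): medium=0.29, rigid=0.35, ¬minor=1−0.13=0.87; AND[a·b] → w = 0.0883
Weighted average = (0.0195·6.0 + 0.3220·11.0 + 0.0675·28.0 + 0.0883·19.0) / (0.0195 + 0.3220 + 0.0675 + 0.0883)
  = 7.2266 / 0.4973 = 14.532

14.532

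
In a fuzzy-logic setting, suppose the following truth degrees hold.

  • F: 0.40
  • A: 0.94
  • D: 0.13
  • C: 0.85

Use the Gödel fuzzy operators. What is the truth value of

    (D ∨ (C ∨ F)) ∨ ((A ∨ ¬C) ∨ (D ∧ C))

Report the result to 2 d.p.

0.94

C ∨ F = max(a, b) on (0.85, 0.40) = 0.85
D ∨ (C ∨ F) = max(a, b) on (0.13, 0.85) = 0.85
¬C = 1 − 0.85 = 0.15
A ∨ ¬C = max(a, b) on (0.94, 0.15) = 0.94
D ∧ C = min(a, b) on (0.13, 0.85) = 0.13
(A ∨ ¬C) ∨ (D ∧ C) = max(a, b) on (0.94, 0.13) = 0.94
(D ∨ (C ∨ F)) ∨ ((A ∨ ¬C) ∨ (D ∧ C)) = max(a, b) on (0.85, 0.94) = 0.94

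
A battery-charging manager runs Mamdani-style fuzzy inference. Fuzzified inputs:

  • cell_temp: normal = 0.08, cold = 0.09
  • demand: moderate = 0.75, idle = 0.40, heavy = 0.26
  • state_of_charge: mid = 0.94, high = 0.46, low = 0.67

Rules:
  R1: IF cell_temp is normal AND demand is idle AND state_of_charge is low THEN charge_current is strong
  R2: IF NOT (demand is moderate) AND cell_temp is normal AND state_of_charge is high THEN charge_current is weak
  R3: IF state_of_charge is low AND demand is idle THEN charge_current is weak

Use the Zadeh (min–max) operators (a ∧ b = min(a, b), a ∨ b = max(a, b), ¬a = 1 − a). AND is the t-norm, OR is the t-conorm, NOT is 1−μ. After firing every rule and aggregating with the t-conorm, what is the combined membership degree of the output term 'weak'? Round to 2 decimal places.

0.40

R1: normal=0.08, idle=0.40, low=0.67; AND[min(a, b)] → w = 0.08
R2: ¬moderate=1−0.75=0.25, normal=0.08, high=0.46; AND[min(a, b)] → w = 0.08
R3: low=0.67, idle=0.40; AND[min(a, b)] → w = 0.40
Rules with consequent 'weak': {R2, R3} → strengths 0.08, 0.40
Aggregate via t-conorm [max(a, b)]: 0.40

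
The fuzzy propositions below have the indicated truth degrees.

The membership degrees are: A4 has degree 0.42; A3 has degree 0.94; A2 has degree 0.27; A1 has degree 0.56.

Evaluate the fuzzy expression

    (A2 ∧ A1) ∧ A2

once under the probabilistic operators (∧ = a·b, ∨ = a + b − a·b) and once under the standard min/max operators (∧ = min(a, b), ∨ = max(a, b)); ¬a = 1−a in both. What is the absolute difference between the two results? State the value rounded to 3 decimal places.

0.229

Under probabilistic:
  A2 ∧ A1 = a·b on (0.2700, 0.5600) = 0.1512
  (A2 ∧ A1) ∧ A2 = a·b on (0.1512, 0.2700) = 0.0408
  → value = 0.0408
Under standard min/max:
  A2 ∧ A1 = min(a, b) on (0.27, 0.56) = 0.27
  (A2 ∧ A1) ∧ A2 = min(a, b) on (0.27, 0.27) = 0.27
  → value = 0.2700
|0.0408 − 0.2700| = 0.229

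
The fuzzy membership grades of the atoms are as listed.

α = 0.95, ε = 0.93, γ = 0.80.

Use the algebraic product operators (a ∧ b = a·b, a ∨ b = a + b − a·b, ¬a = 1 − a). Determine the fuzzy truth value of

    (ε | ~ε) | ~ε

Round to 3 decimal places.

~ε = 1 − 0.9300 = 0.0700
ε | ~ε = a + b − a·b on (0.9300, 0.0700) = 0.9349
~ε = 1 − 0.9300 = 0.0700
(ε | ~ε) | ~ε = a + b − a·b on (0.9349, 0.0700) = 0.9395

0.939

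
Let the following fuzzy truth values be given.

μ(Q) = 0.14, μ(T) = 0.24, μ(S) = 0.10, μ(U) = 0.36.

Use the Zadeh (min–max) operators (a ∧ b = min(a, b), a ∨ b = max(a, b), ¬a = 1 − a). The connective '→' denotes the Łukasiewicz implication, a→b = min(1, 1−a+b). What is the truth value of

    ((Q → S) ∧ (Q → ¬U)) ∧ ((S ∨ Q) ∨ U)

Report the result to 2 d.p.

0.36

Q → S  [Łukasiewicz: min(1, 1−a+b)] with a=0.14, b=0.10 → 0.96
¬U = 1 − 0.36 = 0.64
Q → ¬U  [Łukasiewicz: min(1, 1−a+b)] with a=0.14, b=0.64 → 1.00
(Q → S) ∧ (Q → ¬U) = min(a, b) on (0.96, 1.00) = 0.96
S ∨ Q = max(a, b) on (0.10, 0.14) = 0.14
(S ∨ Q) ∨ U = max(a, b) on (0.14, 0.36) = 0.36
((Q → S) ∧ (Q → ¬U)) ∧ ((S ∨ Q) ∨ U) = min(a, b) on (0.96, 0.36) = 0.36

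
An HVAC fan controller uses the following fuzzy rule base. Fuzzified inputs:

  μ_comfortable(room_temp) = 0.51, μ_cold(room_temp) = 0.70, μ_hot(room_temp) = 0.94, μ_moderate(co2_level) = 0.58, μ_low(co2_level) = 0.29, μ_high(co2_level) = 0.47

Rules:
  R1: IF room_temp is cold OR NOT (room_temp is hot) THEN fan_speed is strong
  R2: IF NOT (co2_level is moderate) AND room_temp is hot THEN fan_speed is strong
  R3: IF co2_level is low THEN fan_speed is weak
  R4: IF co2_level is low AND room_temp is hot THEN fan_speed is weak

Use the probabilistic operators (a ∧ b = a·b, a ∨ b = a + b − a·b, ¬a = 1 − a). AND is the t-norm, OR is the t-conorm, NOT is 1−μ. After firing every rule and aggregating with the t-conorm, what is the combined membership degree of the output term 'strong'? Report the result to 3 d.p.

R1: cold=0.70, ¬hot=1−0.94=0.06; OR[a + b − a·b] → w = 0.7180
R2: ¬moderate=1−0.58=0.42, hot=0.94; AND[a·b] → w = 0.3948
R3: low=0.29 → w = 0.2900
R4: low=0.29, hot=0.94; AND[a·b] → w = 0.2726
Rules with consequent 'strong': {R1, R2} → strengths 0.7180, 0.3948
Aggregate via t-conorm [a + b − a·b]: 0.8293

0.829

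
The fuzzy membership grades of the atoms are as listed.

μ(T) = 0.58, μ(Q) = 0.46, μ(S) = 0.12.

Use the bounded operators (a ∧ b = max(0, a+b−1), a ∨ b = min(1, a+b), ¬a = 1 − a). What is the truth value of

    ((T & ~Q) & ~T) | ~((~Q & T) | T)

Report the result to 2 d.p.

0.30

~Q = 1 − 0.46 = 0.54
T & ~Q = max(0, a+b−1) on (0.58, 0.54) = 0.12
~T = 1 − 0.58 = 0.42
(T & ~Q) & ~T = max(0, a+b−1) on (0.12, 0.42) = 0.00
~Q = 1 − 0.46 = 0.54
~Q & T = max(0, a+b−1) on (0.54, 0.58) = 0.12
(~Q & T) | T = min(1, a+b) on (0.12, 0.58) = 0.70
~((~Q & T) | T) = 1 − 0.70 = 0.30
((T & ~Q) & ~T) | ~((~Q & T) | T) = min(1, a+b) on (0.00, 0.30) = 0.30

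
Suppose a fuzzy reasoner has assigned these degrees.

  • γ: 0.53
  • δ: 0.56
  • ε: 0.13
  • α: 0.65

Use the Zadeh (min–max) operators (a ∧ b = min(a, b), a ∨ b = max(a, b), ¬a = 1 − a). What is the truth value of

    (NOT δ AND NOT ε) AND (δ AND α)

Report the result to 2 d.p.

0.44

NOT δ = 1 − 0.56 = 0.44
NOT ε = 1 − 0.13 = 0.87
NOT δ AND NOT ε = min(a, b) on (0.44, 0.87) = 0.44
δ AND α = min(a, b) on (0.56, 0.65) = 0.56
(NOT δ AND NOT ε) AND (δ AND α) = min(a, b) on (0.44, 0.56) = 0.44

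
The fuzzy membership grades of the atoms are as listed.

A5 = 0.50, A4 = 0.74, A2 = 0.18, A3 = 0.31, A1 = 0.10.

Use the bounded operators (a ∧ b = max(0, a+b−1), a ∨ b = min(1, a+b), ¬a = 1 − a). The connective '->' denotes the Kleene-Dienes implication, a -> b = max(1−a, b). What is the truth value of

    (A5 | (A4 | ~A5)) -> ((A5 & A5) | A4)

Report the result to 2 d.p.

~A5 = 1 − 0.50 = 0.50
A4 | ~A5 = min(1, a+b) on (0.74, 0.50) = 1.00
A5 | (A4 | ~A5) = min(1, a+b) on (0.50, 1.00) = 1.00
A5 & A5 = max(0, a+b−1) on (0.50, 0.50) = 0.00
(A5 & A5) | A4 = min(1, a+b) on (0.00, 0.74) = 0.74
(A5 | (A4 | ~A5)) -> ((A5 & A5) | A4)  [Kleene-Dienes: max(1−a, b)] with a=1.00, b=0.74 → 0.74

0.74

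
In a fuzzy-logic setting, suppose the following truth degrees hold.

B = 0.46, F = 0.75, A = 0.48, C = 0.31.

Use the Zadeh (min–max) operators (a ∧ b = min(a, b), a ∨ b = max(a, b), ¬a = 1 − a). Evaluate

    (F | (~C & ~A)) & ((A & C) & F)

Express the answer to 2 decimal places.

~C = 1 − 0.31 = 0.69
~A = 1 − 0.48 = 0.52
~C & ~A = min(a, b) on (0.69, 0.52) = 0.52
F | (~C & ~A) = max(a, b) on (0.75, 0.52) = 0.75
A & C = min(a, b) on (0.48, 0.31) = 0.31
(A & C) & F = min(a, b) on (0.31, 0.75) = 0.31
(F | (~C & ~A)) & ((A & C) & F) = min(a, b) on (0.75, 0.31) = 0.31

0.31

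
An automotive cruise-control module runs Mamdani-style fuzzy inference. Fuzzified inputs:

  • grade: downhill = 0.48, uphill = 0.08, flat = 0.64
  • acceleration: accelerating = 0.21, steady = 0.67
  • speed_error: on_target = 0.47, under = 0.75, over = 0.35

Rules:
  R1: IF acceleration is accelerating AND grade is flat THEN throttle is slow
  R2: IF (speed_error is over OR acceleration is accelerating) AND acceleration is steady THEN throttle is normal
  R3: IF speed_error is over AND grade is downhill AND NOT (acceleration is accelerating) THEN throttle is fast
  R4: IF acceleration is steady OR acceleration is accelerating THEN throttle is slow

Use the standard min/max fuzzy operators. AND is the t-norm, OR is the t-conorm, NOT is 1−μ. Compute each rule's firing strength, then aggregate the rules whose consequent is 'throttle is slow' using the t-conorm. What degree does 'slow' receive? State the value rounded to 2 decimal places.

0.67

R1: accelerating=0.21, flat=0.64; AND[min(a, b)] → w = 0.21
R2: (over=0.35 OR accelerating=0.21) = 0.35; AND[min(a, b)] with steady=0.67 → w = 0.35
R3: over=0.35, downhill=0.48, ¬accelerating=1−0.21=0.79; AND[min(a, b)] → w = 0.35
R4: steady=0.67, accelerating=0.21; OR[max(a, b)] → w = 0.67
Rules with consequent 'slow': {R1, R4} → strengths 0.21, 0.67
Aggregate via t-conorm [max(a, b)]: 0.67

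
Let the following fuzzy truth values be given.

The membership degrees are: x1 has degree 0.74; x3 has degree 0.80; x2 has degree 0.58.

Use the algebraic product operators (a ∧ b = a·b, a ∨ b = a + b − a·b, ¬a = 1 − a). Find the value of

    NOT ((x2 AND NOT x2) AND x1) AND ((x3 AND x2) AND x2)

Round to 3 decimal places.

0.221

NOT x2 = 1 − 0.5800 = 0.4200
x2 AND NOT x2 = a·b on (0.5800, 0.4200) = 0.2436
(x2 AND NOT x2) AND x1 = a·b on (0.2436, 0.7400) = 0.1803
NOT ((x2 AND NOT x2) AND x1) = 1 − 0.1803 = 0.8197
x3 AND x2 = a·b on (0.8000, 0.5800) = 0.4640
(x3 AND x2) AND x2 = a·b on (0.4640, 0.5800) = 0.2691
NOT ((x2 AND NOT x2) AND x1) AND ((x3 AND x2) AND x2) = a·b on (0.8197, 0.2691) = 0.2206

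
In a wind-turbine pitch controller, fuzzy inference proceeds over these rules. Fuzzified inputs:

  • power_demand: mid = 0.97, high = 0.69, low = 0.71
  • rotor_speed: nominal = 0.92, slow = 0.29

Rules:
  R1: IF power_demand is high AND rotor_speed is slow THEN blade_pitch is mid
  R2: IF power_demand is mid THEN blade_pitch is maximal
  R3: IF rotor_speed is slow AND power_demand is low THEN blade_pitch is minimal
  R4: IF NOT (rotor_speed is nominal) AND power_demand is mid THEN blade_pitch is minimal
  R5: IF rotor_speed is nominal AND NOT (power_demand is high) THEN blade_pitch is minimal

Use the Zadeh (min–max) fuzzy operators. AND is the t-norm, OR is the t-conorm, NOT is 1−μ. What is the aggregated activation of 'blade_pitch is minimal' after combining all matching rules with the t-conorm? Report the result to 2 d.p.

0.31

R1: high=0.69, slow=0.29; AND[min(a, b)] → w = 0.29
R2: mid=0.97 → w = 0.97
R3: slow=0.29, low=0.71; AND[min(a, b)] → w = 0.29
R4: ¬nominal=1−0.92=0.08, mid=0.97; AND[min(a, b)] → w = 0.08
R5: nominal=0.92, ¬high=1−0.69=0.31; AND[min(a, b)] → w = 0.31
Rules with consequent 'minimal': {R3, R4, R5} → strengths 0.29, 0.08, 0.31
Aggregate via t-conorm [max(a, b)]: 0.31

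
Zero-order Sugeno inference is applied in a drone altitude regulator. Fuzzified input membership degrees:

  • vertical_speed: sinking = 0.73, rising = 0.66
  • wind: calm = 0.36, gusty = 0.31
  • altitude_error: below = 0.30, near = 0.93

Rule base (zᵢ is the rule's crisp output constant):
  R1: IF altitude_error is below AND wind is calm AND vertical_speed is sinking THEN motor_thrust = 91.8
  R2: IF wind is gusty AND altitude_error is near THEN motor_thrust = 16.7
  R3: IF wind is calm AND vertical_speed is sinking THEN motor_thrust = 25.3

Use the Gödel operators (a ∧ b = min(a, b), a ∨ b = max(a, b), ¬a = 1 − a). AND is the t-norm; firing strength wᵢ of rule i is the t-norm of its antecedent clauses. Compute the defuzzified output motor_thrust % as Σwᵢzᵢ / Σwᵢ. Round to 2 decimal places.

R1 (z=91.8): below=0.30, calm=0.36, sinking=0.73; AND[min(a, b)] → w = 0.30
R2 (z=16.7): gusty=0.31, near=0.93; AND[min(a, b)] → w = 0.31
R3 (z=25.3): calm=0.36, sinking=0.73; AND[min(a, b)] → w = 0.36
Weighted average = (0.30·91.8 + 0.31·16.7 + 0.36·25.3) / (0.30 + 0.31 + 0.36)
  = 41.8250 / 0.9700 = 43.12

43.12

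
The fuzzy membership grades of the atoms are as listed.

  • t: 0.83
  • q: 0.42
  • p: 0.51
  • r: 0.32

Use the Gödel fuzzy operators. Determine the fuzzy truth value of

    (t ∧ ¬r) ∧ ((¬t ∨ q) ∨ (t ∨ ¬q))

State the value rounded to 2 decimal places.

0.68

¬r = 1 − 0.32 = 0.68
t ∧ ¬r = min(a, b) on (0.83, 0.68) = 0.68
¬t = 1 − 0.83 = 0.17
¬t ∨ q = max(a, b) on (0.17, 0.42) = 0.42
¬q = 1 − 0.42 = 0.58
t ∨ ¬q = max(a, b) on (0.83, 0.58) = 0.83
(¬t ∨ q) ∨ (t ∨ ¬q) = max(a, b) on (0.42, 0.83) = 0.83
(t ∧ ¬r) ∧ ((¬t ∨ q) ∨ (t ∨ ¬q)) = min(a, b) on (0.68, 0.83) = 0.68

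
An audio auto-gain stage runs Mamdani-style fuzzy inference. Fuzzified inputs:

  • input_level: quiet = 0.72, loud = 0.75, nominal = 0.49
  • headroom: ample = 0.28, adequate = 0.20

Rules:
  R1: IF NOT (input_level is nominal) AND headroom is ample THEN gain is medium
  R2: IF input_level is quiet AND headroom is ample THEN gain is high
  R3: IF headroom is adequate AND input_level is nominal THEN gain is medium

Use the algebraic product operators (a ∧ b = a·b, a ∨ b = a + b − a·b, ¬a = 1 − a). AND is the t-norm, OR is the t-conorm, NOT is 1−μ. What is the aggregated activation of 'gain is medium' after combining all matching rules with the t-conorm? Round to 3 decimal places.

R1: ¬nominal=1−0.49=0.51, ample=0.28; AND[a·b] → w = 0.1428
R2: quiet=0.72, ample=0.28; AND[a·b] → w = 0.2016
R3: adequate=0.20, nominal=0.49; AND[a·b] → w = 0.0980
Rules with consequent 'medium': {R1, R3} → strengths 0.1428, 0.0980
Aggregate via t-conorm [a + b − a·b]: 0.2268

0.227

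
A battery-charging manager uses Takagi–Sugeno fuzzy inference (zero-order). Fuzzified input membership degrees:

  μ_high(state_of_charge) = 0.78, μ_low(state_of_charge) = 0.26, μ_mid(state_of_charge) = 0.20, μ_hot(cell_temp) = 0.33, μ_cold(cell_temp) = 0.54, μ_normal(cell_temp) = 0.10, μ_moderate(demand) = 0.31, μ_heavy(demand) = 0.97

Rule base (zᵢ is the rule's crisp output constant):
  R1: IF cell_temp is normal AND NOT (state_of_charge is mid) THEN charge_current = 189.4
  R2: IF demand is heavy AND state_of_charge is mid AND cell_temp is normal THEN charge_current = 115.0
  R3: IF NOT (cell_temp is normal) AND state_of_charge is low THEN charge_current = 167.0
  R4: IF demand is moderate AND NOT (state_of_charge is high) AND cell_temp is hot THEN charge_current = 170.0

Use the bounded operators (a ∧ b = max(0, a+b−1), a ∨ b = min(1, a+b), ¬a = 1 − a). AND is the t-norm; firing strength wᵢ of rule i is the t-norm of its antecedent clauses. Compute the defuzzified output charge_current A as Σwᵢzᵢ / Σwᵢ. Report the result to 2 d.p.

167.00

R1 (z=189.4): normal=0.10, ¬mid=1−0.20=0.80; AND[max(0, a+b−1)] → w = 0.00
R2 (z=115.0): heavy=0.97, mid=0.20, normal=0.10; AND[max(0, a+b−1)] → w = 0.00
R3 (z=167.0): ¬normal=1−0.10=0.90, low=0.26; AND[max(0, a+b−1)] → w = 0.16
R4 (z=170.0): moderate=0.31, ¬high=1−0.78=0.22, hot=0.33; AND[max(0, a+b−1)] → w = 0.00
Weighted average = (0.00·189.4 + 0.00·115.0 + 0.16·167.0 + 0.00·170.0) / (0.00 + 0.00 + 0.16 + 0.00)
  = 26.7200 / 0.1600 = 167.00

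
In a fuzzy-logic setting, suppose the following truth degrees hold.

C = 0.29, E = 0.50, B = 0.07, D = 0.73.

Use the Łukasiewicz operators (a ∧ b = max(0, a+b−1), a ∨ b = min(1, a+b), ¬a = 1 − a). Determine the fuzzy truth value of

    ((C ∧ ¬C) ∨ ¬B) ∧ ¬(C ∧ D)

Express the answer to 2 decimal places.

¬C = 1 − 0.29 = 0.71
C ∧ ¬C = max(0, a+b−1) on (0.29, 0.71) = 0.00
¬B = 1 − 0.07 = 0.93
(C ∧ ¬C) ∨ ¬B = min(1, a+b) on (0.00, 0.93) = 0.93
C ∧ D = max(0, a+b−1) on (0.29, 0.73) = 0.02
¬(C ∧ D) = 1 − 0.02 = 0.98
((C ∧ ¬C) ∨ ¬B) ∧ ¬(C ∧ D) = max(0, a+b−1) on (0.93, 0.98) = 0.91

0.91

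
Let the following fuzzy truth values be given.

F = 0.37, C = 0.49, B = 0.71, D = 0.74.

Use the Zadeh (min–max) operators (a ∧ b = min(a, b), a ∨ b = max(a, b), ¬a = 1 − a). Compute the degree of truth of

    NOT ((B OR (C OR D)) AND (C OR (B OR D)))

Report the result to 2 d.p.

C OR D = max(a, b) on (0.49, 0.74) = 0.74
B OR (C OR D) = max(a, b) on (0.71, 0.74) = 0.74
B OR D = max(a, b) on (0.71, 0.74) = 0.74
C OR (B OR D) = max(a, b) on (0.49, 0.74) = 0.74
(B OR (C OR D)) AND (C OR (B OR D)) = min(a, b) on (0.74, 0.74) = 0.74
NOT ((B OR (C OR D)) AND (C OR (B OR D))) = 1 − 0.74 = 0.26

0.26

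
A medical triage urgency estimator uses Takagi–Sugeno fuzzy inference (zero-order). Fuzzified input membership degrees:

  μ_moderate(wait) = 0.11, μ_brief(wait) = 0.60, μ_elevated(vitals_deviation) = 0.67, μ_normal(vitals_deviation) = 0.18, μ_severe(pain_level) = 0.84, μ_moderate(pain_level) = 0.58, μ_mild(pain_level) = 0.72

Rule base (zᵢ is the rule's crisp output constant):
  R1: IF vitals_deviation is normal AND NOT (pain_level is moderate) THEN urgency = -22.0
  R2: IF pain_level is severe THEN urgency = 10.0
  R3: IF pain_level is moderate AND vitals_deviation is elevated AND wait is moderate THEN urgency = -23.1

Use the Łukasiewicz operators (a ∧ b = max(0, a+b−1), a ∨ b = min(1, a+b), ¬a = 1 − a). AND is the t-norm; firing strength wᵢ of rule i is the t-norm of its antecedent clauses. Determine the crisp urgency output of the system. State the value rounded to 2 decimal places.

R1 (z=-22.0): normal=0.18, ¬moderate=1−0.58=0.42; AND[max(0, a+b−1)] → w = 0.00
R2 (z=10.0): severe=0.84 → w = 0.84
R3 (z=-23.1): moderate=0.58, elevated=0.67, moderate=0.11; AND[max(0, a+b−1)] → w = 0.00
Weighted average = (0.00·-22.0 + 0.84·10.0 + 0.00·-23.1) / (0.00 + 0.84 + 0.00)
  = 8.4000 / 0.8400 = 10.00

10.00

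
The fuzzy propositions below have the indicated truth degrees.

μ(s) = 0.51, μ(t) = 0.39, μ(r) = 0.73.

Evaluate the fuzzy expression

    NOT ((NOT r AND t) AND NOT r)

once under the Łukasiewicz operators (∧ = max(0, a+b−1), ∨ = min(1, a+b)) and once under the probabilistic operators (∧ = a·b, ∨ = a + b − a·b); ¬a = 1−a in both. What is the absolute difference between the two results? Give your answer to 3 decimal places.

Under Łukasiewicz:
  NOT r = 1 − 0.73 = 0.27
  NOT r AND t = max(0, a+b−1) on (0.27, 0.39) = 0.00
  NOT r = 1 − 0.73 = 0.27
  (NOT r AND t) AND NOT r = max(0, a+b−1) on (0.00, 0.27) = 0.00
  NOT ((NOT r AND t) AND NOT r) = 1 − 0.00 = 1.00
  → value = 1.0000
Under probabilistic:
  NOT r = 1 − 0.7300 = 0.2700
  NOT r AND t = a·b on (0.2700, 0.3900) = 0.1053
  NOT r = 1 − 0.7300 = 0.2700
  (NOT r AND t) AND NOT r = a·b on (0.1053, 0.2700) = 0.0284
  NOT ((NOT r AND t) AND NOT r) = 1 − 0.0284 = 0.9716
  → value = 0.9716
|1.0000 − 0.9716| = 0.028

0.028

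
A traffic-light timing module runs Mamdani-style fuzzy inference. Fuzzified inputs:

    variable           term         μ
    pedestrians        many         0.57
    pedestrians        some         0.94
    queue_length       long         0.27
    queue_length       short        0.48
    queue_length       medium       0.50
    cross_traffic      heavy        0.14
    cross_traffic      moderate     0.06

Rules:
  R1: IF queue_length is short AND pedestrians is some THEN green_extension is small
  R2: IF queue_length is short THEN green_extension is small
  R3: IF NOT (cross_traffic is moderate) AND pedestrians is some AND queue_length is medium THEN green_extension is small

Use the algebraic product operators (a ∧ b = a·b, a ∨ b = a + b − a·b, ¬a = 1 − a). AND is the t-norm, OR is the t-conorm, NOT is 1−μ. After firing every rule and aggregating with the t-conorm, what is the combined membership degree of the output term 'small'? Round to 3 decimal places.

R1: short=0.48, some=0.94; AND[a·b] → w = 0.4512
R2: short=0.48 → w = 0.4800
R3: ¬moderate=1−0.06=0.94, some=0.94, medium=0.50; AND[a·b] → w = 0.4418
Rules with consequent 'small': {R1, R2, R3} → strengths 0.4512, 0.4800, 0.4418
Aggregate via t-conorm [a + b − a·b]: 0.8407

0.841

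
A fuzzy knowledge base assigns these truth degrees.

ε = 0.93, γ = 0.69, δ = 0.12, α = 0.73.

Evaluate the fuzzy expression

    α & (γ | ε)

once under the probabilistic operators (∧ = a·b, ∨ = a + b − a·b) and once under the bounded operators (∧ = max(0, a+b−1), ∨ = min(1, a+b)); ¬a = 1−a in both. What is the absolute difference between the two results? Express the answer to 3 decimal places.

0.016

Under probabilistic:
  γ | ε = a + b − a·b on (0.6900, 0.9300) = 0.9783
  α & (γ | ε) = a·b on (0.7300, 0.9783) = 0.7142
  → value = 0.7142
Under bounded:
  γ | ε = min(1, a+b) on (0.69, 0.93) = 1.00
  α & (γ | ε) = max(0, a+b−1) on (0.73, 1.00) = 0.73
  → value = 0.7300
|0.7142 − 0.7300| = 0.016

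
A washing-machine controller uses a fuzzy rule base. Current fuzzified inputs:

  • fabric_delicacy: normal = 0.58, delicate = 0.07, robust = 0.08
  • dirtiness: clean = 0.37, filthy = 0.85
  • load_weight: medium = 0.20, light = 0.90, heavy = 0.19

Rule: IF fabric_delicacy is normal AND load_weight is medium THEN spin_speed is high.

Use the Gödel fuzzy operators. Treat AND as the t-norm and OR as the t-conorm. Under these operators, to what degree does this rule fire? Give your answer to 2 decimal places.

firing strength: normal=0.58, medium=0.20; AND[min(a, b)] → w = 0.20

0.20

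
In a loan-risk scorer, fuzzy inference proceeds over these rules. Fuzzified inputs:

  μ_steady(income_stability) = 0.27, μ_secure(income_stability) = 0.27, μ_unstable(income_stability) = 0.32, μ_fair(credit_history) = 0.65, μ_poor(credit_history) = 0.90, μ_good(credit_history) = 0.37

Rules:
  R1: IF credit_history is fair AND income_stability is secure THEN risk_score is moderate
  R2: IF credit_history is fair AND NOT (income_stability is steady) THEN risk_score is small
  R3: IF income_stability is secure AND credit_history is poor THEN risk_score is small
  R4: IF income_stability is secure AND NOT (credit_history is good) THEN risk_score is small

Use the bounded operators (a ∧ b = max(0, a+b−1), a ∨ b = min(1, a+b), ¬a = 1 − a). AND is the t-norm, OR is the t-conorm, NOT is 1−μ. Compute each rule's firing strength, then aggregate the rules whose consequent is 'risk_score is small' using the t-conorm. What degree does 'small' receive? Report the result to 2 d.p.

0.55

R1: fair=0.65, secure=0.27; AND[max(0, a+b−1)] → w = 0.00
R2: fair=0.65, ¬steady=1−0.27=0.73; AND[max(0, a+b−1)] → w = 0.38
R3: secure=0.27, poor=0.90; AND[max(0, a+b−1)] → w = 0.17
R4: secure=0.27, ¬good=1−0.37=0.63; AND[max(0, a+b−1)] → w = 0.00
Rules with consequent 'small': {R2, R3, R4} → strengths 0.38, 0.17, 0.00
Aggregate via t-conorm [min(1, a+b)]: 0.55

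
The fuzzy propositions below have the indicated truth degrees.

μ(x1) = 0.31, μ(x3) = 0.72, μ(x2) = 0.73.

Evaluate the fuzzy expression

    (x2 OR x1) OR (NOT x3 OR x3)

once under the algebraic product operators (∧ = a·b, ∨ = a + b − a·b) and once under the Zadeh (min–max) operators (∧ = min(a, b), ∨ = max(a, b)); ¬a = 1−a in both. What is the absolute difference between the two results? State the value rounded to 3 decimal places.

Under algebraic product:
  x2 OR x1 = a + b − a·b on (0.7300, 0.3100) = 0.8137
  NOT x3 = 1 − 0.7200 = 0.2800
  NOT x3 OR x3 = a + b − a·b on (0.2800, 0.7200) = 0.7984
  (x2 OR x1) OR (NOT x3 OR x3) = a + b − a·b on (0.8137, 0.7984) = 0.9624
  → value = 0.9624
Under Zadeh (min–max):
  x2 OR x1 = max(a, b) on (0.73, 0.31) = 0.73
  NOT x3 = 1 − 0.72 = 0.28
  NOT x3 OR x3 = max(a, b) on (0.28, 0.72) = 0.72
  (x2 OR x1) OR (NOT x3 OR x3) = max(a, b) on (0.73, 0.72) = 0.73
  → value = 0.7300
|0.9624 − 0.7300| = 0.232

0.232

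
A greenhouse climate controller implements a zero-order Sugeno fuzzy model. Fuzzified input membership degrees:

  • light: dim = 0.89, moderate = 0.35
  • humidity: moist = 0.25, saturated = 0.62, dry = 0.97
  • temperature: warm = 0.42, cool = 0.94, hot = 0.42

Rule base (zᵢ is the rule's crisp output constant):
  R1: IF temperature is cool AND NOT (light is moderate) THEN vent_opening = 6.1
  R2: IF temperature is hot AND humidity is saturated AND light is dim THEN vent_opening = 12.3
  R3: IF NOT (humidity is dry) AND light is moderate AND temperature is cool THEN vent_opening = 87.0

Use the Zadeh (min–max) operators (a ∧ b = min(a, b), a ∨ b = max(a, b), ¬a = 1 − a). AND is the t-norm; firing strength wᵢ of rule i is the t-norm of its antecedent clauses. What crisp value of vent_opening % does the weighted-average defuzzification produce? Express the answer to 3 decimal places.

R1 (z=6.1): cool=0.94, ¬moderate=1−0.35=0.65; AND[min(a, b)] → w = 0.65
R2 (z=12.3): hot=0.42, saturated=0.62, dim=0.89; AND[min(a, b)] → w = 0.42
R3 (z=87.0): ¬dry=1−0.97=0.03, moderate=0.35, cool=0.94; AND[min(a, b)] → w = 0.03
Weighted average = (0.65·6.1 + 0.42·12.3 + 0.03·87.0) / (0.65 + 0.42 + 0.03)
  = 11.7410 / 1.1000 = 10.674

10.674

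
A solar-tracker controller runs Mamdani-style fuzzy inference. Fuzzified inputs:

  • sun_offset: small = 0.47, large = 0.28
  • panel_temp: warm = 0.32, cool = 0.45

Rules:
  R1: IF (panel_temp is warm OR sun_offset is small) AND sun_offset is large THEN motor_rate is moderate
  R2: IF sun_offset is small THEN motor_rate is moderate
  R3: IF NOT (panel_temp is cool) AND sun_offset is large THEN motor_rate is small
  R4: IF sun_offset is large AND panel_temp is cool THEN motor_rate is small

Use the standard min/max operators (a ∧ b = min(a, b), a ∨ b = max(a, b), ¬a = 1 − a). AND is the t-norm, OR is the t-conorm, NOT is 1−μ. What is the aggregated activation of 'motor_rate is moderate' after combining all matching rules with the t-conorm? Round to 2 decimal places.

0.47

R1: (warm=0.32 OR small=0.47) = 0.47; AND[min(a, b)] with large=0.28 → w = 0.28
R2: small=0.47 → w = 0.47
R3: ¬cool=1−0.45=0.55, large=0.28; AND[min(a, b)] → w = 0.28
R4: large=0.28, cool=0.45; AND[min(a, b)] → w = 0.28
Rules with consequent 'moderate': {R1, R2} → strengths 0.28, 0.47
Aggregate via t-conorm [max(a, b)]: 0.47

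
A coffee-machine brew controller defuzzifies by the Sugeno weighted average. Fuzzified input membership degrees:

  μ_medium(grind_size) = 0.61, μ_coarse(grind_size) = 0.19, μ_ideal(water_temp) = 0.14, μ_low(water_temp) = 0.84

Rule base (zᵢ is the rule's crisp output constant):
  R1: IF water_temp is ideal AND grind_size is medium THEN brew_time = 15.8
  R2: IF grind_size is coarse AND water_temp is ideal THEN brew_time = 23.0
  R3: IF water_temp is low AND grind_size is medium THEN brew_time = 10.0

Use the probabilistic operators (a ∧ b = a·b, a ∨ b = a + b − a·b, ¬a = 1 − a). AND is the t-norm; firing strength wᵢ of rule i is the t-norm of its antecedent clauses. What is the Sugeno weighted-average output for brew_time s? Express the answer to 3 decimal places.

11.347

R1 (z=15.8): ideal=0.14, medium=0.61; AND[a·b] → w = 0.0854
R2 (z=23.0): coarse=0.19, ideal=0.14; AND[a·b] → w = 0.0266
R3 (z=10.0): low=0.84, medium=0.61; AND[a·b] → w = 0.5124
Weighted average = (0.0854·15.8 + 0.0266·23.0 + 0.5124·10.0) / (0.0854 + 0.0266 + 0.5124)
  = 7.0851 / 0.6244 = 11.347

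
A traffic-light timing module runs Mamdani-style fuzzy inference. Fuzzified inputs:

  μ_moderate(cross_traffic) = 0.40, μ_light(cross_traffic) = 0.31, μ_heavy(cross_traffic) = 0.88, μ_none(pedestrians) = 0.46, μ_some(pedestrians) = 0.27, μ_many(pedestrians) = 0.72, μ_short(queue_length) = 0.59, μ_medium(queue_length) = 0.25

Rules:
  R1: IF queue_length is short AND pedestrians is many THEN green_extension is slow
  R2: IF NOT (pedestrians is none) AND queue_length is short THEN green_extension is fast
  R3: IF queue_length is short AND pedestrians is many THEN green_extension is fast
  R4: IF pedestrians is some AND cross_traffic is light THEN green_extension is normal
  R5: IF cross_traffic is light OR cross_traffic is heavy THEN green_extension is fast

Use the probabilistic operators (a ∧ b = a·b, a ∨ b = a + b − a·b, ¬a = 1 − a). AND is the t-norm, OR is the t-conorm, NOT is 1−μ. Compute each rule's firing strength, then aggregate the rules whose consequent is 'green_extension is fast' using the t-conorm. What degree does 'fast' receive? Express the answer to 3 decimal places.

R1: short=0.59, many=0.72; AND[a·b] → w = 0.4248
R2: ¬none=1−0.46=0.54, short=0.59; AND[a·b] → w = 0.3186
R3: short=0.59, many=0.72; AND[a·b] → w = 0.4248
R4: some=0.27, light=0.31; AND[a·b] → w = 0.0837
R5: light=0.31, heavy=0.88; OR[a + b − a·b] → w = 0.9172
Rules with consequent 'fast': {R2, R3, R5} → strengths 0.3186, 0.4248, 0.9172
Aggregate via t-conorm [a + b − a·b]: 0.9675

0.968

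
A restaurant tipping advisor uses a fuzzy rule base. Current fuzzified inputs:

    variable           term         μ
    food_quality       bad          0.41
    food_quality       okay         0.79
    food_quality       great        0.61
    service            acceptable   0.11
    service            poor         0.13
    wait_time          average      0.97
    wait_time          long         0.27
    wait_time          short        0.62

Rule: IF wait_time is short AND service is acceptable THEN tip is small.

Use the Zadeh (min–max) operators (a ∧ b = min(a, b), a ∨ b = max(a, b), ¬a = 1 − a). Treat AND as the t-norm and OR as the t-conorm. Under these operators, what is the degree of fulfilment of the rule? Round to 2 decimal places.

0.11

firing strength: short=0.62, acceptable=0.11; AND[min(a, b)] → w = 0.11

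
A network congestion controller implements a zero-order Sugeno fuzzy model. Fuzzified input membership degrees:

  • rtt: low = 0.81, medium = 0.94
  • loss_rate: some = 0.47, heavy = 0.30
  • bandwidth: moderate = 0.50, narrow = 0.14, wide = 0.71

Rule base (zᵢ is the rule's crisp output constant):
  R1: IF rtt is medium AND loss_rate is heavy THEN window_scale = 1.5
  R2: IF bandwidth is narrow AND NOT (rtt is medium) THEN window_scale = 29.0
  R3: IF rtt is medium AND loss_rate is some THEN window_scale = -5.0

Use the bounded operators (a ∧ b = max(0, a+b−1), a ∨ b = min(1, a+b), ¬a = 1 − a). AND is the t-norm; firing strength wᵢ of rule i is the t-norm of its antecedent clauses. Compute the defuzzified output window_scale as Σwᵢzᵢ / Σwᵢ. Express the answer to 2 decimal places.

R1 (z=1.5): medium=0.94, heavy=0.30; AND[max(0, a+b−1)] → w = 0.24
R2 (z=29.0): narrow=0.14, ¬medium=1−0.94=0.06; AND[max(0, a+b−1)] → w = 0.00
R3 (z=-5.0): medium=0.94, some=0.47; AND[max(0, a+b−1)] → w = 0.41
Weighted average = (0.24·1.5 + 0.00·29.0 + 0.41·-5.0) / (0.24 + 0.00 + 0.41)
  = -1.6900 / 0.6500 = -2.60

-2.60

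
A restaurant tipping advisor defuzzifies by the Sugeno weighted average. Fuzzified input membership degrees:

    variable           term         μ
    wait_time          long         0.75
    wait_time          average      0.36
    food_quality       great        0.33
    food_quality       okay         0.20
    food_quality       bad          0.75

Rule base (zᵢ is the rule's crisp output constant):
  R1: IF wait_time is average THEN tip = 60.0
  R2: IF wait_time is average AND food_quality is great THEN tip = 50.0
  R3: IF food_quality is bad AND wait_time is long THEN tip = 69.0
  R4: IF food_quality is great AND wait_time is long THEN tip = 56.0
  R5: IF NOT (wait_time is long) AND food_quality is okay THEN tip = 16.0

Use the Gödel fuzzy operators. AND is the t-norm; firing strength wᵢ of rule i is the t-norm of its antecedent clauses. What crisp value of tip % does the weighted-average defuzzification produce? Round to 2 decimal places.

R1 (z=60.0): average=0.36 → w = 0.36
R2 (z=50.0): average=0.36, great=0.33; AND[min(a, b)] → w = 0.33
R3 (z=69.0): bad=0.75, long=0.75; AND[min(a, b)] → w = 0.75
R4 (z=56.0): great=0.33, long=0.75; AND[min(a, b)] → w = 0.33
R5 (z=16.0): ¬long=1−0.75=0.25, okay=0.20; AND[min(a, b)] → w = 0.20
Weighted average = (0.36·60.0 + 0.33·50.0 + 0.75·69.0 + 0.33·56.0 + 0.20·16.0) / (0.36 + 0.33 + 0.75 + 0.33 + 0.20)
  = 111.5300 / 1.9700 = 56.61

56.61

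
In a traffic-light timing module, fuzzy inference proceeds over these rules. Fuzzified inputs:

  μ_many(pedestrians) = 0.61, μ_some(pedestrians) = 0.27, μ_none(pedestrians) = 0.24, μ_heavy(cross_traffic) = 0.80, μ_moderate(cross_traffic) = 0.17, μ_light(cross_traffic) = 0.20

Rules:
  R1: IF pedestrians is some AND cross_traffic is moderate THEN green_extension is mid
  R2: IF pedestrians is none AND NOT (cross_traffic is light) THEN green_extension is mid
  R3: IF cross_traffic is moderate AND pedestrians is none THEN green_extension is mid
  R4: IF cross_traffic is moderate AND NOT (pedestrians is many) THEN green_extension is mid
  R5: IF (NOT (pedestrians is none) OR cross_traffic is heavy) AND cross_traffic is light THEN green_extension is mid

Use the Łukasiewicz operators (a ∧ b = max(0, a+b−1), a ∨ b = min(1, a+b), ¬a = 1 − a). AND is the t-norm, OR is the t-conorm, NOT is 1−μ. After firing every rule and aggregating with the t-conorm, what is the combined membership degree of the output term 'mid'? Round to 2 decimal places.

0.24

R1: some=0.27, moderate=0.17; AND[max(0, a+b−1)] → w = 0.00
R2: none=0.24, ¬light=1−0.20=0.80; AND[max(0, a+b−1)] → w = 0.04
R3: moderate=0.17, none=0.24; AND[max(0, a+b−1)] → w = 0.00
R4: moderate=0.17, ¬many=1−0.61=0.39; AND[max(0, a+b−1)] → w = 0.00
R5: (¬none=1−0.24=0.76 OR heavy=0.80) = 1.00; AND[max(0, a+b−1)] with light=0.20 → w = 0.20
Rules with consequent 'mid': {R1, R2, R3, R4, R5} → strengths 0.00, 0.04, 0.00, 0.00, 0.20
Aggregate via t-conorm [min(1, a+b)]: 0.24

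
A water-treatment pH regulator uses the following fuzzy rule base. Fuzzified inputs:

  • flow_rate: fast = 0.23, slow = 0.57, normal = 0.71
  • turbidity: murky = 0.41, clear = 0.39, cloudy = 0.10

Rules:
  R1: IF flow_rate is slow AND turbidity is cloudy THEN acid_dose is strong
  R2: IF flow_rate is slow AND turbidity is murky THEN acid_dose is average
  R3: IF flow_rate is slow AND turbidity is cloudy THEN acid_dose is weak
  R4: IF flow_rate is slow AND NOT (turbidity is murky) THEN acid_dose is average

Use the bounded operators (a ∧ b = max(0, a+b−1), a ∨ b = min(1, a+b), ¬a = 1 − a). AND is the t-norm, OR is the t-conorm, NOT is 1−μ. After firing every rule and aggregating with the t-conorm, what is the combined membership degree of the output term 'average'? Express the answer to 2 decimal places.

0.16

R1: slow=0.57, cloudy=0.10; AND[max(0, a+b−1)] → w = 0.00
R2: slow=0.57, murky=0.41; AND[max(0, a+b−1)] → w = 0.00
R3: slow=0.57, cloudy=0.10; AND[max(0, a+b−1)] → w = 0.00
R4: slow=0.57, ¬murky=1−0.41=0.59; AND[max(0, a+b−1)] → w = 0.16
Rules with consequent 'average': {R2, R4} → strengths 0.00, 0.16
Aggregate via t-conorm [min(1, a+b)]: 0.16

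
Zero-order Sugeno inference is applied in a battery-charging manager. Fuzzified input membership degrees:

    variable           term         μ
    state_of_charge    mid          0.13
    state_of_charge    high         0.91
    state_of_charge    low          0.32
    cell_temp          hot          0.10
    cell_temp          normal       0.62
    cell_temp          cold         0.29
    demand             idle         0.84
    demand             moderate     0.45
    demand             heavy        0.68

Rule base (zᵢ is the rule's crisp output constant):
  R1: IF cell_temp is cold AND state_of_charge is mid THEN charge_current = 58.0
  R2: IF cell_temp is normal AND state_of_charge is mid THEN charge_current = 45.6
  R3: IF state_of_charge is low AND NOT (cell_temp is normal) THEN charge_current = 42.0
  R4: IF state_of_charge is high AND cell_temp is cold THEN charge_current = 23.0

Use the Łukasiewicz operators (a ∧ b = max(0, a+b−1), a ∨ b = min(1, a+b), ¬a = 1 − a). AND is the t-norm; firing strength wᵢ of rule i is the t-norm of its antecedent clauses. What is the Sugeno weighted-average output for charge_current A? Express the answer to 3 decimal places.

R1 (z=58.0): cold=0.29, mid=0.13; AND[max(0, a+b−1)] → w = 0.00
R2 (z=45.6): normal=0.62, mid=0.13; AND[max(0, a+b−1)] → w = 0.00
R3 (z=42.0): low=0.32, ¬normal=1−0.62=0.38; AND[max(0, a+b−1)] → w = 0.00
R4 (z=23.0): high=0.91, cold=0.29; AND[max(0, a+b−1)] → w = 0.20
Weighted average = (0.00·58.0 + 0.00·45.6 + 0.00·42.0 + 0.20·23.0) / (0.00 + 0.00 + 0.00 + 0.20)
  = 4.6000 / 0.2000 = 23.000

23.000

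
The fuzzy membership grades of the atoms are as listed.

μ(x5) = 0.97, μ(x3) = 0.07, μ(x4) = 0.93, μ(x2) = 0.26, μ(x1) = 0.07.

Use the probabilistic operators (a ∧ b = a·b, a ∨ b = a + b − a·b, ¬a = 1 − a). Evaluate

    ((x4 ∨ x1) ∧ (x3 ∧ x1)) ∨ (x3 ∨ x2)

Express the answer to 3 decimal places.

0.315

x4 ∨ x1 = a + b − a·b on (0.9300, 0.0700) = 0.9349
x3 ∧ x1 = a·b on (0.0700, 0.0700) = 0.0049
(x4 ∨ x1) ∧ (x3 ∧ x1) = a·b on (0.9349, 0.0049) = 0.0046
x3 ∨ x2 = a + b − a·b on (0.0700, 0.2600) = 0.3118
((x4 ∨ x1) ∧ (x3 ∧ x1)) ∨ (x3 ∨ x2) = a + b − a·b on (0.0046, 0.3118) = 0.3150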